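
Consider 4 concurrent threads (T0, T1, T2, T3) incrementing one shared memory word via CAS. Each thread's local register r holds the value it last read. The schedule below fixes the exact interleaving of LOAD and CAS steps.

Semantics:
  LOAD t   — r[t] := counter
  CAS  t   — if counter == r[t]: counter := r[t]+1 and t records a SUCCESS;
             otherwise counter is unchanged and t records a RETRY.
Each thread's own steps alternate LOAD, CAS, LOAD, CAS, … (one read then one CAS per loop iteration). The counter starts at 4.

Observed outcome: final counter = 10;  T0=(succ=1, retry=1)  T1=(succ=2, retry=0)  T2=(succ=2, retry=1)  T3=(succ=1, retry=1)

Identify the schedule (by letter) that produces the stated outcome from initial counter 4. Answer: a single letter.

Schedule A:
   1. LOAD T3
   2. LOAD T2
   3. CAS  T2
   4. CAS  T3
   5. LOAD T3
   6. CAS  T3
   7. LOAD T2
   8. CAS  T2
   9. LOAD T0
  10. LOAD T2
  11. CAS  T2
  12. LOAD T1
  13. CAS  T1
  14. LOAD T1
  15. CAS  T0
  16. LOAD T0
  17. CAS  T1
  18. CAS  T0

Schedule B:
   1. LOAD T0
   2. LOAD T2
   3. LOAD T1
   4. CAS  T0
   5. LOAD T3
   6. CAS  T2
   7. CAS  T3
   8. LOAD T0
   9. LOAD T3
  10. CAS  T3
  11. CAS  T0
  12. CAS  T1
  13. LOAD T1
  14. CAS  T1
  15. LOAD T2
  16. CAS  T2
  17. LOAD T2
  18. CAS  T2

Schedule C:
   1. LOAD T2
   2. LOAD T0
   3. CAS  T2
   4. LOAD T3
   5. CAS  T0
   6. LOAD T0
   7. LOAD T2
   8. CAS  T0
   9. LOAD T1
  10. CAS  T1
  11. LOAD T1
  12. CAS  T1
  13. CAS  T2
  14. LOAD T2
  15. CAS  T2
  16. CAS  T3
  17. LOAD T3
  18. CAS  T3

Run C:
#1 T2 reads 4
#2 T0 reads 4
#3 T2 CAS(4→5) writes; counter now 5
#4 T3 reads 5
#5 T0 CAS(4→5) fails; counter now 5
#6 T0 reads 5
#7 T2 reads 5
#8 T0 CAS(5→6) writes; counter now 6
#9 T1 reads 6
#10 T1 CAS(6→7) writes; counter now 7
#11 T1 reads 7
#12 T1 CAS(7→8) writes; counter now 8
#13 T2 CAS(5→6) fails; counter now 8
#14 T2 reads 8
#15 T2 CAS(8→9) writes; counter now 9
#16 T3 CAS(5→6) fails; counter now 9
#17 T3 reads 9
#18 T3 CAS(9→10) writes; counter now 10

C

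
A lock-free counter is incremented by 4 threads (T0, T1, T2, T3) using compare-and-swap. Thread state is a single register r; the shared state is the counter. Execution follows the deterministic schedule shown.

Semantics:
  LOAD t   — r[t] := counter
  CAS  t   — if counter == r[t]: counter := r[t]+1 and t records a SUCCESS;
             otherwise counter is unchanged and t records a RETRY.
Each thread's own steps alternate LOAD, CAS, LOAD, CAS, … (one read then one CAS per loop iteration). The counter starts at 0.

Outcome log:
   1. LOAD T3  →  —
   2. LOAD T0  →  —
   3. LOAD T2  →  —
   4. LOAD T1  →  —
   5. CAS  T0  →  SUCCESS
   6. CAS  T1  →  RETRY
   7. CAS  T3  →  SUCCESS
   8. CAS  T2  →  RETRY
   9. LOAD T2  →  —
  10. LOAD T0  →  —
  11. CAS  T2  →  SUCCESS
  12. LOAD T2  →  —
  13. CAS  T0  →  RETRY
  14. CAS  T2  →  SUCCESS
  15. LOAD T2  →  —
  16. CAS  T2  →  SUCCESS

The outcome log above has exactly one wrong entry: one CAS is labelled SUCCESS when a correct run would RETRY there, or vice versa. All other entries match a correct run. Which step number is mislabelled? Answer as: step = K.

Correct run:
[1] T3.load  rd  (counter 0, T3.r 0)
[2] T0.load  rd  (counter 0, T0.r 0)
[3] T2.load  rd  (counter 0, T2.r 0)
[4] T1.load  rd  (counter 0, T1.r 0)
[5] T0.cas  hit  (counter 1, T0.r 0)
[6] T1.cas  miss  (counter 1, T1.r 0)
[7] T3.cas  miss  (counter 1, T3.r 0)
[8] T2.cas  miss  (counter 1, T2.r 0)
[9] T2.load  rd  (counter 1, T2.r 1)
[10] T0.load  rd  (counter 1, T0.r 1)
[11] T2.cas  hit  (counter 2, T2.r 1)
[12] T2.load  rd  (counter 2, T2.r 2)
[13] T0.cas  miss  (counter 2, T0.r 1)
[14] T2.cas  hit  (counter 3, T2.r 2)
[15] T2.load  rd  (counter 3, T2.r 3)
[16] T2.cas  hit  (counter 4, T2.r 3)
Mismatch at 7.

step = 7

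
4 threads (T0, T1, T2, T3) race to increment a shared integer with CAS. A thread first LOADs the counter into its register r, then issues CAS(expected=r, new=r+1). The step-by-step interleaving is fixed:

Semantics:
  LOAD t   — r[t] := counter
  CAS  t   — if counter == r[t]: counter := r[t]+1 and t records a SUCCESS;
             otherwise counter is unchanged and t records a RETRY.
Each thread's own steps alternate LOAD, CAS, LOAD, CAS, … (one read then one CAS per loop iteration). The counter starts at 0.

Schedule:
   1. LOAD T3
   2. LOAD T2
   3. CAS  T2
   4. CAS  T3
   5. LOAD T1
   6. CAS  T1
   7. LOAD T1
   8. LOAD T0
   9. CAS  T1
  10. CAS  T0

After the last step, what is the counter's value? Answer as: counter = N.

[1] T3.load  rd  (counter 0, T3.r 0)
[2] T2.load  rd  (counter 0, T2.r 0)
[3] T2.cas  hit  (counter 1, T2.r 0)
[4] T3.cas  miss  (counter 1, T3.r 0)
[5] T1.load  rd  (counter 1, T1.r 1)
[6] T1.cas  hit  (counter 2, T1.r 1)
[7] T1.load  rd  (counter 2, T1.r 2)
[8] T0.load  rd  (counter 2, T0.r 2)
[9] T1.cas  hit  (counter 3, T1.r 2)
[10] T0.cas  miss  (counter 3, T0.r 2)

counter = 3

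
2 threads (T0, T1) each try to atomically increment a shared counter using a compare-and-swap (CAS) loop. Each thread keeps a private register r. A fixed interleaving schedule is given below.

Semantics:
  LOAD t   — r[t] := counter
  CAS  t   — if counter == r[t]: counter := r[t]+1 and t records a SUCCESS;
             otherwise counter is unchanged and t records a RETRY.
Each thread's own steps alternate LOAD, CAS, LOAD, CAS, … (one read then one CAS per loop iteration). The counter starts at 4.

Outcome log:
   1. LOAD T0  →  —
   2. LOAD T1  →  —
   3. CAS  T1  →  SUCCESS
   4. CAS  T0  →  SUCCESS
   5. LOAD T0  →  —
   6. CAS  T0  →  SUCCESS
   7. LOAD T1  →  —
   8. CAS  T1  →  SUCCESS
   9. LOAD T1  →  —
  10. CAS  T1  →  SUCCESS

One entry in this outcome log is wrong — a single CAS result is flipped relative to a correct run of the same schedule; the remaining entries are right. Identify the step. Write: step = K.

step = 4

Correct run:
step 1: T0 LOAD ⇒ load; ctr=4 reg=4
step 2: T1 LOAD ⇒ load; ctr=4 reg=4
step 3: T1 CAS ⇒ ok; ctr=5 reg=4
step 4: T0 CAS ⇒ retry; ctr=5 reg=4
step 5: T0 LOAD ⇒ load; ctr=5 reg=5
step 6: T0 CAS ⇒ ok; ctr=6 reg=5
step 7: T1 LOAD ⇒ load; ctr=6 reg=6
step 8: T1 CAS ⇒ ok; ctr=7 reg=6
step 9: T1 LOAD ⇒ load; ctr=7 reg=7
step 10: T1 CAS ⇒ ok; ctr=8 reg=7
Log disagrees first at step 4.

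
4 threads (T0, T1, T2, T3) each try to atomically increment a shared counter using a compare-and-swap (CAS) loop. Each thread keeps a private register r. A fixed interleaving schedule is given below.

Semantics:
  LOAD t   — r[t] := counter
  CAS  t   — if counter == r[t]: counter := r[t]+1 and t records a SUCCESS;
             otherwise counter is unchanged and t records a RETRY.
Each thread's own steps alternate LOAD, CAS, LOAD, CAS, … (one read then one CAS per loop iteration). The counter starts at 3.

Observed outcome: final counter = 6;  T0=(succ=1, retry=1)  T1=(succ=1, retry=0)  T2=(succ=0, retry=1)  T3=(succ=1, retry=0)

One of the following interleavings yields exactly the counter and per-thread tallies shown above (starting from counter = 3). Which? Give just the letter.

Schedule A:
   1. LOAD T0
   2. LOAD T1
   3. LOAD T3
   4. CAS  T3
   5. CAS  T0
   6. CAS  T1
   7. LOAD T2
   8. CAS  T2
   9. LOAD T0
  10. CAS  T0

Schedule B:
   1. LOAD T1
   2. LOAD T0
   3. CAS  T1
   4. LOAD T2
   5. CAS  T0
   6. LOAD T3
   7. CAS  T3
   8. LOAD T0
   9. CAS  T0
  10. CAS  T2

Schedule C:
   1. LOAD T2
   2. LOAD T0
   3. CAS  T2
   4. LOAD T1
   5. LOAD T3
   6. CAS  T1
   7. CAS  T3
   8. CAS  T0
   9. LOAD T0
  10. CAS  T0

Run B:
T1 LOAD — after: cnt=3, r=3 — load
T0 LOAD — after: cnt=3, r=3 — load
T1 CAS — after: cnt=4, r=3 — ok
T2 LOAD — after: cnt=4, r=4 — load
T0 CAS — after: cnt=4, r=3 — retry
T3 LOAD — after: cnt=4, r=4 — load
T3 CAS — after: cnt=5, r=4 — ok
T0 LOAD — after: cnt=5, r=5 — load
T0 CAS — after: cnt=6, r=5 — ok
T2 CAS — after: cnt=6, r=4 — retry

B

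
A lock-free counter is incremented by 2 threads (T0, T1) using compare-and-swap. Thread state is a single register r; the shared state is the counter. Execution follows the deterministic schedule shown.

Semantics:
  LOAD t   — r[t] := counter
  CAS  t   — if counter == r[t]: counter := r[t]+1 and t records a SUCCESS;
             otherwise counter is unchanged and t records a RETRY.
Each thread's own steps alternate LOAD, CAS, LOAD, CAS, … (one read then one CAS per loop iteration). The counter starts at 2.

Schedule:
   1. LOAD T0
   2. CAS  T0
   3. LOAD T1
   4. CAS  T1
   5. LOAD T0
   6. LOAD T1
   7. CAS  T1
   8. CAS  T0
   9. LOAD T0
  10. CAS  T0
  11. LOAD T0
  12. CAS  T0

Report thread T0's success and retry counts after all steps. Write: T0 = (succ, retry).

T0 = (3, 1)

T0 LOAD — after: cnt=2, r=2 — load
T0 CAS — after: cnt=3, r=2 — ok
T1 LOAD — after: cnt=3, r=3 — load
T1 CAS — after: cnt=4, r=3 — ok
T0 LOAD — after: cnt=4, r=4 — load
T1 LOAD — after: cnt=4, r=4 — load
T1 CAS — after: cnt=5, r=4 — ok
T0 CAS — after: cnt=5, r=4 — retry
T0 LOAD — after: cnt=5, r=5 — load
T0 CAS — after: cnt=6, r=5 — ok
T0 LOAD — after: cnt=6, r=6 — load
T0 CAS — after: cnt=7, r=6 — ok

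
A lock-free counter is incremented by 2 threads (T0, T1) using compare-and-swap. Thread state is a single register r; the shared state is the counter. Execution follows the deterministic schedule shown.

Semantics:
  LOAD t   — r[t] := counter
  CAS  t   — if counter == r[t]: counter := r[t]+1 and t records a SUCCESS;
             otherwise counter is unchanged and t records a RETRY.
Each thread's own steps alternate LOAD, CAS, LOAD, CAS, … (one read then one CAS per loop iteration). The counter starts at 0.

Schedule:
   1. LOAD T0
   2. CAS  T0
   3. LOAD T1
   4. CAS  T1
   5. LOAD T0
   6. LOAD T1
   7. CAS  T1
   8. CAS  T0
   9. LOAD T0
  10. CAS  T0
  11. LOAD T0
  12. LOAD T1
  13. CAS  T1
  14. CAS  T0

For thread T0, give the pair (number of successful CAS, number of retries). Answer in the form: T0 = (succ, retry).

T0 = (2, 2)

step 1: T0 LOAD ⇒ load; ctr=0 reg=0
step 2: T0 CAS ⇒ ok; ctr=1 reg=0
step 3: T1 LOAD ⇒ load; ctr=1 reg=1
step 4: T1 CAS ⇒ ok; ctr=2 reg=1
step 5: T0 LOAD ⇒ load; ctr=2 reg=2
step 6: T1 LOAD ⇒ load; ctr=2 reg=2
step 7: T1 CAS ⇒ ok; ctr=3 reg=2
step 8: T0 CAS ⇒ retry; ctr=3 reg=2
step 9: T0 LOAD ⇒ load; ctr=3 reg=3
step 10: T0 CAS ⇒ ok; ctr=4 reg=3
step 11: T0 LOAD ⇒ load; ctr=4 reg=4
step 12: T1 LOAD ⇒ load; ctr=4 reg=4
step 13: T1 CAS ⇒ ok; ctr=5 reg=4
step 14: T0 CAS ⇒ retry; ctr=5 reg=4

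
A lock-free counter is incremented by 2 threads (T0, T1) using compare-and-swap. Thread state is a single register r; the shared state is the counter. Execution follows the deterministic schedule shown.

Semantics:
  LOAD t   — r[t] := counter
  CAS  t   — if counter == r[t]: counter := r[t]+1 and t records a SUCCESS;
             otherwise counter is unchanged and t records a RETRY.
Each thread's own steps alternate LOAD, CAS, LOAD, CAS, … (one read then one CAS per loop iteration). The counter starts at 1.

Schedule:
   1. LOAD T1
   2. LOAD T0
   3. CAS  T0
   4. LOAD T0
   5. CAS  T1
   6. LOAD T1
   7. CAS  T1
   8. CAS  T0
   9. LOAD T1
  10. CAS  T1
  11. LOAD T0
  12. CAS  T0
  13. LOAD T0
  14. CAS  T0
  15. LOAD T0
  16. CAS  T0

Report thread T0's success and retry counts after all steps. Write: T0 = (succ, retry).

T0 = (4, 1)

step 1: T1 LOAD ⇒ load; ctr=1 reg=1
step 2: T0 LOAD ⇒ load; ctr=1 reg=1
step 3: T0 CAS ⇒ ok; ctr=2 reg=1
step 4: T0 LOAD ⇒ load; ctr=2 reg=2
step 5: T1 CAS ⇒ retry; ctr=2 reg=1
step 6: T1 LOAD ⇒ load; ctr=2 reg=2
step 7: T1 CAS ⇒ ok; ctr=3 reg=2
step 8: T0 CAS ⇒ retry; ctr=3 reg=2
step 9: T1 LOAD ⇒ load; ctr=3 reg=3
step 10: T1 CAS ⇒ ok; ctr=4 reg=3
step 11: T0 LOAD ⇒ load; ctr=4 reg=4
step 12: T0 CAS ⇒ ok; ctr=5 reg=4
step 13: T0 LOAD ⇒ load; ctr=5 reg=5
step 14: T0 CAS ⇒ ok; ctr=6 reg=5
step 15: T0 LOAD ⇒ load; ctr=6 reg=6
step 16: T0 CAS ⇒ ok; ctr=7 reg=6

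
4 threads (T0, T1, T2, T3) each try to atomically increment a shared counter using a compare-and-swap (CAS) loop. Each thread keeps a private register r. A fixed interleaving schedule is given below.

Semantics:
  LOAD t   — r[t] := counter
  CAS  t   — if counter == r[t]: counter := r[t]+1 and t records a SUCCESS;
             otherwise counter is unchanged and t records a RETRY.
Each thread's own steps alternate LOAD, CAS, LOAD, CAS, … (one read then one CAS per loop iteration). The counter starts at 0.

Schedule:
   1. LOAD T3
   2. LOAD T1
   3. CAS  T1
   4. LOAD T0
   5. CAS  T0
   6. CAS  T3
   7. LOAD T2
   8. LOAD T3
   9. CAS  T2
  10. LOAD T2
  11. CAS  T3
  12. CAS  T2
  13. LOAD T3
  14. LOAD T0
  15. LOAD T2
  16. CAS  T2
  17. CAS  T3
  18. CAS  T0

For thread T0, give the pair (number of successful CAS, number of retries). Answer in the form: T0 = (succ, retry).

[1] T3.load  rd  (counter 0, T3.r 0)
[2] T1.load  rd  (counter 0, T1.r 0)
[3] T1.cas  hit  (counter 1, T1.r 0)
[4] T0.load  rd  (counter 1, T0.r 1)
[5] T0.cas  hit  (counter 2, T0.r 1)
[6] T3.cas  miss  (counter 2, T3.r 0)
[7] T2.load  rd  (counter 2, T2.r 2)
[8] T3.load  rd  (counter 2, T3.r 2)
[9] T2.cas  hit  (counter 3, T2.r 2)
[10] T2.load  rd  (counter 3, T2.r 3)
[11] T3.cas  miss  (counter 3, T3.r 2)
[12] T2.cas  hit  (counter 4, T2.r 3)
[13] T3.load  rd  (counter 4, T3.r 4)
[14] T0.load  rd  (counter 4, T0.r 4)
[15] T2.load  rd  (counter 4, T2.r 4)
[16] T2.cas  hit  (counter 5, T2.r 4)
[17] T3.cas  miss  (counter 5, T3.r 4)
[18] T0.cas  miss  (counter 5, T0.r 4)

T0 = (1, 1)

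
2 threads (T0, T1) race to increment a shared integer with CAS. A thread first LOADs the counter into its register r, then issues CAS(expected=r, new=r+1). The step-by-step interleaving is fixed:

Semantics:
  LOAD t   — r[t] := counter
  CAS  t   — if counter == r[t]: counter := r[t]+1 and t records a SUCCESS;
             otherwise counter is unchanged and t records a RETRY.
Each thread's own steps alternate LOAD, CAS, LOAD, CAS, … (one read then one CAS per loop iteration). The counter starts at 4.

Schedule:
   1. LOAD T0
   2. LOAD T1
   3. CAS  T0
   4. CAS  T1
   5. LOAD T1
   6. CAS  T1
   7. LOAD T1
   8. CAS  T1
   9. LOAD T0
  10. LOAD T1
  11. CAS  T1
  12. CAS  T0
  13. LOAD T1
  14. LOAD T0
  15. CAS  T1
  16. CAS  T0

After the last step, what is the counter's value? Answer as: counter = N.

counter = 9

step 1: T0 LOAD ⇒ load; ctr=4 reg=4
step 2: T1 LOAD ⇒ load; ctr=4 reg=4
step 3: T0 CAS ⇒ ok; ctr=5 reg=4
step 4: T1 CAS ⇒ retry; ctr=5 reg=4
step 5: T1 LOAD ⇒ load; ctr=5 reg=5
step 6: T1 CAS ⇒ ok; ctr=6 reg=5
step 7: T1 LOAD ⇒ load; ctr=6 reg=6
step 8: T1 CAS ⇒ ok; ctr=7 reg=6
step 9: T0 LOAD ⇒ load; ctr=7 reg=7
step 10: T1 LOAD ⇒ load; ctr=7 reg=7
step 11: T1 CAS ⇒ ok; ctr=8 reg=7
step 12: T0 CAS ⇒ retry; ctr=8 reg=7
step 13: T1 LOAD ⇒ load; ctr=8 reg=8
step 14: T0 LOAD ⇒ load; ctr=8 reg=8
step 15: T1 CAS ⇒ ok; ctr=9 reg=8
step 16: T0 CAS ⇒ retry; ctr=9 reg=8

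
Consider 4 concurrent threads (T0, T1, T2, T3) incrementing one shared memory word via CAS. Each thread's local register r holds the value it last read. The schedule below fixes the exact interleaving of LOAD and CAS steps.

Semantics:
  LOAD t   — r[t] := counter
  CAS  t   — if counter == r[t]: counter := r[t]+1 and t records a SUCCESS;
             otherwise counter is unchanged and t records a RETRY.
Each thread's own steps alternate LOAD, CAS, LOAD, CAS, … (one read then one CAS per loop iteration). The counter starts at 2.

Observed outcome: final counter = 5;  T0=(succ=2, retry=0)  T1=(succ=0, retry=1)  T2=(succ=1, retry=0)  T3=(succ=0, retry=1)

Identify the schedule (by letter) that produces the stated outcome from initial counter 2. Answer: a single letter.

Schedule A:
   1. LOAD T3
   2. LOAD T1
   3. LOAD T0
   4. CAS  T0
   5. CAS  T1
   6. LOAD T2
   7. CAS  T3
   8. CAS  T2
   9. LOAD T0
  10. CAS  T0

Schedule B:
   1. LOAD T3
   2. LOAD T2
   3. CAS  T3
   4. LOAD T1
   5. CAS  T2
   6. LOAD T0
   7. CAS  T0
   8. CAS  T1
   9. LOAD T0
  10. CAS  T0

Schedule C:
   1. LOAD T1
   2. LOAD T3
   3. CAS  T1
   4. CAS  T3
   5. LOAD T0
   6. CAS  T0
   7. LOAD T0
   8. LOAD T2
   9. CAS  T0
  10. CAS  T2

A

Run A:
step 1: T3 LOAD ⇒ load; ctr=2 reg=2
step 2: T1 LOAD ⇒ load; ctr=2 reg=2
step 3: T0 LOAD ⇒ load; ctr=2 reg=2
step 4: T0 CAS ⇒ ok; ctr=3 reg=2
step 5: T1 CAS ⇒ retry; ctr=3 reg=2
step 6: T2 LOAD ⇒ load; ctr=3 reg=3
step 7: T3 CAS ⇒ retry; ctr=3 reg=2
step 8: T2 CAS ⇒ ok; ctr=4 reg=3
step 9: T0 LOAD ⇒ load; ctr=4 reg=4
step 10: T0 CAS ⇒ ok; ctr=5 reg=4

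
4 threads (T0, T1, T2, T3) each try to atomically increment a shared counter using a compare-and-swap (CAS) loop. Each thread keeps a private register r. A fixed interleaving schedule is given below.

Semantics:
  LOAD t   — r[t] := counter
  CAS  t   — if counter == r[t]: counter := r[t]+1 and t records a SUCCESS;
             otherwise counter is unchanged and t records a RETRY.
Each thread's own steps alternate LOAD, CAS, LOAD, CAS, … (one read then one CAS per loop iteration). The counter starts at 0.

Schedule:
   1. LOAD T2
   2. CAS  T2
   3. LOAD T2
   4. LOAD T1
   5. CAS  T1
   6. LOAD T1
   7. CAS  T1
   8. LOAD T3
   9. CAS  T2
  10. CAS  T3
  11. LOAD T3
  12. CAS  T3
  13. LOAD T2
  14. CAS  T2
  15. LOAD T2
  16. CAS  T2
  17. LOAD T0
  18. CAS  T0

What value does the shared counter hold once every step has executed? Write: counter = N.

counter = 8

   1) LOAD T2:  M=0  r_T2=0
   2) CAS  T2:  M=1  r_T2=0 ✓
   3) LOAD T2:  M=1  r_T2=1
   4) LOAD T1:  M=1  r_T1=1
   5) CAS  T1:  M=2  r_T1=1 ✓
   6) LOAD T1:  M=2  r_T1=2
   7) CAS  T1:  M=3  r_T1=2 ✓
   8) LOAD T3:  M=3  r_T3=3
   9) CAS  T2:  M=3  r_T2=1 ✗
  10) CAS  T3:  M=4  r_T3=3 ✓
  11) LOAD T3:  M=4  r_T3=4
  12) CAS  T3:  M=5  r_T3=4 ✓
  13) LOAD T2:  M=5  r_T2=5
  14) CAS  T2:  M=6  r_T2=5 ✓
  15) LOAD T2:  M=6  r_T2=6
  16) CAS  T2:  M=7  r_T2=6 ✓
  17) LOAD T0:  M=7  r_T0=7
  18) CAS  T0:  M=8  r_T0=7 ✓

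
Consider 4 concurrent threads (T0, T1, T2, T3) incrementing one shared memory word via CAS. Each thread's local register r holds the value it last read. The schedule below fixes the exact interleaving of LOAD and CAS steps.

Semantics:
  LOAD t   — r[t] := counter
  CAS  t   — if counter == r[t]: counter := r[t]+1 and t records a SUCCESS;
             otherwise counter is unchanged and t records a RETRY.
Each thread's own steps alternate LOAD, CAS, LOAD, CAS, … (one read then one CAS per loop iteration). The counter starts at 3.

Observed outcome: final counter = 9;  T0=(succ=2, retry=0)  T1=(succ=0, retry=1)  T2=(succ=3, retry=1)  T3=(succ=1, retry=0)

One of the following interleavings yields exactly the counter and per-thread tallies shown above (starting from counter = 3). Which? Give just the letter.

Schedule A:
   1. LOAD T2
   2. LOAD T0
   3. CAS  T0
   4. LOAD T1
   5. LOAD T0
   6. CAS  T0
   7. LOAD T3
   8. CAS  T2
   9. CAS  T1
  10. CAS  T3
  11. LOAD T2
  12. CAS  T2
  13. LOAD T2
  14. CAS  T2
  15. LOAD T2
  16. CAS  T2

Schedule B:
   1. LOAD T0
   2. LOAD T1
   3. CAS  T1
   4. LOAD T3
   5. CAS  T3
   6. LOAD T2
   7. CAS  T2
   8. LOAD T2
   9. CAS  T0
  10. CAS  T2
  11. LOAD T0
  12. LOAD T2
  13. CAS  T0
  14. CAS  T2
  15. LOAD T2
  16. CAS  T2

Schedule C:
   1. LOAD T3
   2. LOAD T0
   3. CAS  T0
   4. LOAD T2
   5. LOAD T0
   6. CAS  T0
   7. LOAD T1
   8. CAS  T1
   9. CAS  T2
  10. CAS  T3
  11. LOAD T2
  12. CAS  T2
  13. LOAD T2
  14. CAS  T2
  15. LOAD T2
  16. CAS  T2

Simulating candidate A:
#1 T2 reads 3
#2 T0 reads 3
#3 T0 CAS(3→4) writes; counter now 4
#4 T1 reads 4
#5 T0 reads 4
#6 T0 CAS(4→5) writes; counter now 5
#7 T3 reads 5
#8 T2 CAS(3→4) fails; counter now 5
#9 T1 CAS(4→5) fails; counter now 5
#10 T3 CAS(5→6) writes; counter now 6
#11 T2 reads 6
#12 T2 CAS(6→7) writes; counter now 7
#13 T2 reads 7
#14 T2 CAS(7→8) writes; counter now 8
#15 T2 reads 8
#16 T2 CAS(8→9) writes; counter now 9

A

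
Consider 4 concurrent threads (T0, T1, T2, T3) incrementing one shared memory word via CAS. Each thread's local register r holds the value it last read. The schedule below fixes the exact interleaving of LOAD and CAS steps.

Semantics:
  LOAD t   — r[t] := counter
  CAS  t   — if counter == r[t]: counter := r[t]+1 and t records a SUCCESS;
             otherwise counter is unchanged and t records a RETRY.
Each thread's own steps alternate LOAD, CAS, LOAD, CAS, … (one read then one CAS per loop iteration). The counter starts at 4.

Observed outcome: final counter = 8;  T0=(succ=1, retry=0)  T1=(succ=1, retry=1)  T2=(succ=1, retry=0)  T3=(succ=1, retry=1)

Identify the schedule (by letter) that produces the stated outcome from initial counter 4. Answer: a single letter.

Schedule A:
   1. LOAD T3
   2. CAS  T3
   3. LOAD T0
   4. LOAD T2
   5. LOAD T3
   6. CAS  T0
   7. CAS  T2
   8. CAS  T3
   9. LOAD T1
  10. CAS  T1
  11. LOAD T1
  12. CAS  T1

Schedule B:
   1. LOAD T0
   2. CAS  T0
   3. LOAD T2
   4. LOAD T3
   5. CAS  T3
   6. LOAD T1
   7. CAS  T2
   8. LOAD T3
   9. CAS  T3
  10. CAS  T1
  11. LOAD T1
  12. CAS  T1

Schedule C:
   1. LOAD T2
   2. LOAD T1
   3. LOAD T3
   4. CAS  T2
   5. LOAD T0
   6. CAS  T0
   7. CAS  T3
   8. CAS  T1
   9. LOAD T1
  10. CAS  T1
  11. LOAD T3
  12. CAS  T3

C

Run C:
step 1: T2 LOAD ⇒ load; ctr=4 reg=4
step 2: T1 LOAD ⇒ load; ctr=4 reg=4
step 3: T3 LOAD ⇒ load; ctr=4 reg=4
step 4: T2 CAS ⇒ ok; ctr=5 reg=4
step 5: T0 LOAD ⇒ load; ctr=5 reg=5
step 6: T0 CAS ⇒ ok; ctr=6 reg=5
step 7: T3 CAS ⇒ retry; ctr=6 reg=4
step 8: T1 CAS ⇒ retry; ctr=6 reg=4
step 9: T1 LOAD ⇒ load; ctr=6 reg=6
step 10: T1 CAS ⇒ ok; ctr=7 reg=6
step 11: T3 LOAD ⇒ load; ctr=7 reg=7
step 12: T3 CAS ⇒ ok; ctr=8 reg=7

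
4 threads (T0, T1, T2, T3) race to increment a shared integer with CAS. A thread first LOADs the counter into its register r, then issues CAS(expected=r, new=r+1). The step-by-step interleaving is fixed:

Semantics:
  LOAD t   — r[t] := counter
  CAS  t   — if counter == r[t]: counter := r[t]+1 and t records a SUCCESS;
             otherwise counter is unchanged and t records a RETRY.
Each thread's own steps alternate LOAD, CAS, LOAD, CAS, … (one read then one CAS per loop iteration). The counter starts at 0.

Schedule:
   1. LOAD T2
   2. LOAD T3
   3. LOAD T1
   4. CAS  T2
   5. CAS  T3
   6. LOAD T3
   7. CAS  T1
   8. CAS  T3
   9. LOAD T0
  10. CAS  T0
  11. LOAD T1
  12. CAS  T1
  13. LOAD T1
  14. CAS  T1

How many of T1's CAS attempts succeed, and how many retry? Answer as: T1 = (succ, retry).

#1 T2 reads 0
#2 T3 reads 0
#3 T1 reads 0
#4 T2 CAS(0→1) writes; counter now 1
#5 T3 CAS(0→1) fails; counter now 1
#6 T3 reads 1
#7 T1 CAS(0→1) fails; counter now 1
#8 T3 CAS(1→2) writes; counter now 2
#9 T0 reads 2
#10 T0 CAS(2→3) writes; counter now 3
#11 T1 reads 3
#12 T1 CAS(3→4) writes; counter now 4
#13 T1 reads 4
#14 T1 CAS(4→5) writes; counter now 5

T1 = (2, 1)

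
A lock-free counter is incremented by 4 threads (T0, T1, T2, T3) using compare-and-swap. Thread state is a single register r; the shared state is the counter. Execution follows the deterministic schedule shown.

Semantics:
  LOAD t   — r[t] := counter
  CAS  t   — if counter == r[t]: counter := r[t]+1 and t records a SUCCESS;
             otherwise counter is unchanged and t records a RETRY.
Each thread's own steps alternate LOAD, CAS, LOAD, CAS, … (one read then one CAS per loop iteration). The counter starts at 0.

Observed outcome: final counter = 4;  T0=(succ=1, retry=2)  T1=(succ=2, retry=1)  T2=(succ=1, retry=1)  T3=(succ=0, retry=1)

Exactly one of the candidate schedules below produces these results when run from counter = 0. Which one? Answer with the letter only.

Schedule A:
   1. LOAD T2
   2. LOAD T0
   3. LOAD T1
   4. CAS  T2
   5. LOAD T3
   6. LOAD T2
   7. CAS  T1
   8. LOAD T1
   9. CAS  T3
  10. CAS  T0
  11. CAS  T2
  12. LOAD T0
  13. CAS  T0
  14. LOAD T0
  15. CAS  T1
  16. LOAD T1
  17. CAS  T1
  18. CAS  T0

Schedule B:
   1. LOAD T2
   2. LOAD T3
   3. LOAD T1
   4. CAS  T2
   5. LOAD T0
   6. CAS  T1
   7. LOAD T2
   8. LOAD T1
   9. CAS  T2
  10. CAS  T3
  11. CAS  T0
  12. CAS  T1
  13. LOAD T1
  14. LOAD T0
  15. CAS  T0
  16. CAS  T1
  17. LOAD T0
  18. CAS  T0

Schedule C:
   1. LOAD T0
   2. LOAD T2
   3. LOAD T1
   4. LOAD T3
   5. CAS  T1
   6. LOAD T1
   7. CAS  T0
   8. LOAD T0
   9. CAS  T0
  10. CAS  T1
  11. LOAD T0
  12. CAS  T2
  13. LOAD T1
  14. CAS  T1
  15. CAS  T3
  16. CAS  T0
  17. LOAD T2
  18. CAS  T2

Tracing schedule C:
T0 LOAD — after: cnt=0, r=0 — load
T2 LOAD — after: cnt=0, r=0 — load
T1 LOAD — after: cnt=0, r=0 — load
T3 LOAD — after: cnt=0, r=0 — load
T1 CAS — after: cnt=1, r=0 — ok
T1 LOAD — after: cnt=1, r=1 — load
T0 CAS — after: cnt=1, r=0 — retry
T0 LOAD — after: cnt=1, r=1 — load
T0 CAS — after: cnt=2, r=1 — ok
T1 CAS — after: cnt=2, r=1 — retry
T0 LOAD — after: cnt=2, r=2 — load
T2 CAS — after: cnt=2, r=0 — retry
T1 LOAD — after: cnt=2, r=2 — load
T1 CAS — after: cnt=3, r=2 — ok
T3 CAS — after: cnt=3, r=0 — retry
T0 CAS — after: cnt=3, r=2 — retry
T2 LOAD — after: cnt=3, r=3 — load
T2 CAS — after: cnt=4, r=3 — ok

C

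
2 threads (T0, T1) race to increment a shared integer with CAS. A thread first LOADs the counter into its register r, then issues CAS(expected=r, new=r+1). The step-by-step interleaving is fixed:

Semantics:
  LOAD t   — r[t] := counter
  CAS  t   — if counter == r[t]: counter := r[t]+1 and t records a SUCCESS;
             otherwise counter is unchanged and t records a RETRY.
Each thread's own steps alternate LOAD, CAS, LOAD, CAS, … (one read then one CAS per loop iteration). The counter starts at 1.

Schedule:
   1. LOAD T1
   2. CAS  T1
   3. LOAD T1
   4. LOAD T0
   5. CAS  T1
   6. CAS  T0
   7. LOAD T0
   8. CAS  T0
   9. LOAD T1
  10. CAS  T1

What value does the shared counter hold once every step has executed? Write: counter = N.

counter = 5

   1) LOAD T1:  M=1  r_T1=1
   2) CAS  T1:  M=2  r_T1=1 ✓
   3) LOAD T1:  M=2  r_T1=2
   4) LOAD T0:  M=2  r_T0=2
   5) CAS  T1:  M=3  r_T1=2 ✓
   6) CAS  T0:  M=3  r_T0=2 ✗
   7) LOAD T0:  M=3  r_T0=3
   8) CAS  T0:  M=4  r_T0=3 ✓
   9) LOAD T1:  M=4  r_T1=4
  10) CAS  T1:  M=5  r_T1=4 ✓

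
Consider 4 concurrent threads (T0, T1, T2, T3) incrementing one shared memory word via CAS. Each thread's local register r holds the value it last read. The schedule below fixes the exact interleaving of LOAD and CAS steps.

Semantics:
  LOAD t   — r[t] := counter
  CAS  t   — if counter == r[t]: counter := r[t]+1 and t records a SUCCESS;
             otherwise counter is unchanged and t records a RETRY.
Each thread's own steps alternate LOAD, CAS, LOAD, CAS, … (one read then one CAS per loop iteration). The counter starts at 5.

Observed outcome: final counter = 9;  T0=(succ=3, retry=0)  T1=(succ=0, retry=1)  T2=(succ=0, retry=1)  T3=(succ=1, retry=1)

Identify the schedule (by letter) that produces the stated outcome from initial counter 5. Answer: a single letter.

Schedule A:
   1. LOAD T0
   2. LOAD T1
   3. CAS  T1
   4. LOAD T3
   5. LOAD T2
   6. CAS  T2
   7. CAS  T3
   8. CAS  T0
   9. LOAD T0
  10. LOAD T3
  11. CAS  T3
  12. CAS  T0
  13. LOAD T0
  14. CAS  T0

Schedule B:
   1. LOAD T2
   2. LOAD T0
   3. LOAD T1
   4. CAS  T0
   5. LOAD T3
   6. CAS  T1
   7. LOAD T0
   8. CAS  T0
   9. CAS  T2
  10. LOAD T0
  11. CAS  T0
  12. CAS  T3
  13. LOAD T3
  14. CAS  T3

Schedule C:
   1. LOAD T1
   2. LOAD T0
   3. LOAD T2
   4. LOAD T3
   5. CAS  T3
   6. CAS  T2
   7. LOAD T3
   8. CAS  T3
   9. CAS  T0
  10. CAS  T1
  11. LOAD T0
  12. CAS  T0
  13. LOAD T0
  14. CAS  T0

B

Run B:
1. LOAD T2 → mem=5 r[T2]=5 [LOAD]
2. LOAD T0 → mem=5 r[T0]=5 [LOAD]
3. LOAD T1 → mem=5 r[T1]=5 [LOAD]
4. CAS T0 → mem=6 r[T0]=5 [OK]
5. LOAD T3 → mem=6 r[T3]=6 [LOAD]
6. CAS T1 → mem=6 r[T1]=5 [RETRY]
7. LOAD T0 → mem=6 r[T0]=6 [LOAD]
8. CAS T0 → mem=7 r[T0]=6 [OK]
9. CAS T2 → mem=7 r[T2]=5 [RETRY]
10. LOAD T0 → mem=7 r[T0]=7 [LOAD]
11. CAS T0 → mem=8 r[T0]=7 [OK]
12. CAS T3 → mem=8 r[T3]=6 [RETRY]
13. LOAD T3 → mem=8 r[T3]=8 [LOAD]
14. CAS T3 → mem=9 r[T3]=8 [OK]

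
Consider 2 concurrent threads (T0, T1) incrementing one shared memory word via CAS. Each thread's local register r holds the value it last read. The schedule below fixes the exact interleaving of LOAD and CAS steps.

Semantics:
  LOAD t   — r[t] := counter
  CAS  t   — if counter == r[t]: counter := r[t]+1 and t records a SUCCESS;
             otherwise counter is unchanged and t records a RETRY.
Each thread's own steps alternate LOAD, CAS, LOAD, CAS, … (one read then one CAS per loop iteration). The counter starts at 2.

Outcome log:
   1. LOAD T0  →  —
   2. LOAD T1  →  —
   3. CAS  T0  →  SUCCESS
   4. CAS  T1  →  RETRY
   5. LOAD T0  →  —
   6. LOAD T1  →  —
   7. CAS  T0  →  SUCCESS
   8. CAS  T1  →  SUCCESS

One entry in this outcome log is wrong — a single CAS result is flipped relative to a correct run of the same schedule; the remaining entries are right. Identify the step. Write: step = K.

Re-executing:
   1) LOAD T0:  M=2  r_T0=2
   2) LOAD T1:  M=2  r_T1=2
   3) CAS  T0:  M=3  r_T0=2 ✓
   4) CAS  T1:  M=3  r_T1=2 ✗
   5) LOAD T0:  M=3  r_T0=3
   6) LOAD T1:  M=3  r_T1=3
   7) CAS  T0:  M=4  r_T0=3 ✓
   8) CAS  T1:  M=4  r_T1=3 ✗
Log disagrees first at step 8.

step = 8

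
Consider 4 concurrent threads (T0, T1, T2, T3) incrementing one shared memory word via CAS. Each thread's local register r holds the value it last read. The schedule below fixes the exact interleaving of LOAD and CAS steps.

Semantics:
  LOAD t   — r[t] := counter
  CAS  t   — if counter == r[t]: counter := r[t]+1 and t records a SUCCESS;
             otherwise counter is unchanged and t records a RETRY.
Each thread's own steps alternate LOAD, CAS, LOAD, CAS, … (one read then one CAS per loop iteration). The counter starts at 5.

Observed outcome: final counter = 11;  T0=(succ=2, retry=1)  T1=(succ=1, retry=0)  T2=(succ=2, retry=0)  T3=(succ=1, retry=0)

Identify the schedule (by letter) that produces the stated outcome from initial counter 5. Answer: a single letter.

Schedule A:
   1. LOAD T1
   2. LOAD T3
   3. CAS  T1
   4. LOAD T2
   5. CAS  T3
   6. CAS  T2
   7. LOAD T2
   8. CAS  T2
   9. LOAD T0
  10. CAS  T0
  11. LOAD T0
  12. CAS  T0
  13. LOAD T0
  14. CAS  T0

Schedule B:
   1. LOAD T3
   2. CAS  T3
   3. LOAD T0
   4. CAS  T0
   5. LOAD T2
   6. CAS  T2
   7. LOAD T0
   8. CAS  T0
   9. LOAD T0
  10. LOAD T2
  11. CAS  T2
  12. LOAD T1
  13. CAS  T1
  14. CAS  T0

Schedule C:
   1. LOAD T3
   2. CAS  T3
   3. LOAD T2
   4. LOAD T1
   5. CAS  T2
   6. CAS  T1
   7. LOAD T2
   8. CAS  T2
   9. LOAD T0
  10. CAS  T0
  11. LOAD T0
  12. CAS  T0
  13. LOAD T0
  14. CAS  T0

B

Run B:
T3 LOAD — after: cnt=5, r=5 — load
T3 CAS — after: cnt=6, r=5 — ok
T0 LOAD — after: cnt=6, r=6 — load
T0 CAS — after: cnt=7, r=6 — ok
T2 LOAD — after: cnt=7, r=7 — load
T2 CAS — after: cnt=8, r=7 — ok
T0 LOAD — after: cnt=8, r=8 — load
T0 CAS — after: cnt=9, r=8 — ok
T0 LOAD — after: cnt=9, r=9 — load
T2 LOAD — after: cnt=9, r=9 — load
T2 CAS — after: cnt=10, r=9 — ok
T1 LOAD — after: cnt=10, r=10 — load
T1 CAS — after: cnt=11, r=10 — ok
T0 CAS — after: cnt=11, r=9 — retry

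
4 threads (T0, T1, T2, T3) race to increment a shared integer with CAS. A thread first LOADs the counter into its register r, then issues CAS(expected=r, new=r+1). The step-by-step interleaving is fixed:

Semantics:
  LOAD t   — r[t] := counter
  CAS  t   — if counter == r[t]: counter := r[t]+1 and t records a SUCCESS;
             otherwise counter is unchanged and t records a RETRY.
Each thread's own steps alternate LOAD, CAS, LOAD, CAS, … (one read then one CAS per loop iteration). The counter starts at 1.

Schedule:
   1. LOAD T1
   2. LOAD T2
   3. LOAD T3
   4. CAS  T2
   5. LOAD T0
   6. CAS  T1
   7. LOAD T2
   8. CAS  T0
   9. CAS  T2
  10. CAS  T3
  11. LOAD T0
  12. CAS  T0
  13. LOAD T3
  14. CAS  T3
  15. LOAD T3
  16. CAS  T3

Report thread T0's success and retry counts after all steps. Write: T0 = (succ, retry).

T0 = (2, 0)

   1) LOAD T1:  M=1  r_T1=1
   2) LOAD T2:  M=1  r_T2=1
   3) LOAD T3:  M=1  r_T3=1
   4) CAS  T2:  M=2  r_T2=1 ✓
   5) LOAD T0:  M=2  r_T0=2
   6) CAS  T1:  M=2  r_T1=1 ✗
   7) LOAD T2:  M=2  r_T2=2
   8) CAS  T0:  M=3  r_T0=2 ✓
   9) CAS  T2:  M=3  r_T2=2 ✗
  10) CAS  T3:  M=3  r_T3=1 ✗
  11) LOAD T0:  M=3  r_T0=3
  12) CAS  T0:  M=4  r_T0=3 ✓
  13) LOAD T3:  M=4  r_T3=4
  14) CAS  T3:  M=5  r_T3=4 ✓
  15) LOAD T3:  M=5  r_T3=5
  16) CAS  T3:  M=6  r_T3=5 ✓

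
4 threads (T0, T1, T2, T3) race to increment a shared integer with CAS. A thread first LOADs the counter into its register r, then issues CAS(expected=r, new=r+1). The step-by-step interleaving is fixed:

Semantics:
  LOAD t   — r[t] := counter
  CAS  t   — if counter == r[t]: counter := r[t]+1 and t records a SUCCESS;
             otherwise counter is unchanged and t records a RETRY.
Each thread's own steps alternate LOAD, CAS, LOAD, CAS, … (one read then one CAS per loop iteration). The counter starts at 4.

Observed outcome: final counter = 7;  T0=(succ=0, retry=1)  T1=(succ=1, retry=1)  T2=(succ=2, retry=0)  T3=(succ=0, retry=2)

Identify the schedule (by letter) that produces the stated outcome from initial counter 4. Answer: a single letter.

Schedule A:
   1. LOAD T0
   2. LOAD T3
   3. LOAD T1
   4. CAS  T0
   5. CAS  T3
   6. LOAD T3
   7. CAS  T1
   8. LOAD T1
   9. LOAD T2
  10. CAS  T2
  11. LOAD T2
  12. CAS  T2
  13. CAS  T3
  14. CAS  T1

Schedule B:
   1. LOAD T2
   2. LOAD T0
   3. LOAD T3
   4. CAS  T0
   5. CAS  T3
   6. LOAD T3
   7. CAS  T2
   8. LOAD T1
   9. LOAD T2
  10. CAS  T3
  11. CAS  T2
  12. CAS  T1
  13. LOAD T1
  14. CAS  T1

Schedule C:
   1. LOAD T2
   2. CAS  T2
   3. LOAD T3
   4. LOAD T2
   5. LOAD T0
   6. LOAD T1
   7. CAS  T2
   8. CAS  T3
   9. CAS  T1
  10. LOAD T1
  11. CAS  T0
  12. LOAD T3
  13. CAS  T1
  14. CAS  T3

C

Run C:
[1] T2.load  rd  (counter 4, T2.r 4)
[2] T2.cas  hit  (counter 5, T2.r 4)
[3] T3.load  rd  (counter 5, T3.r 5)
[4] T2.load  rd  (counter 5, T2.r 5)
[5] T0.load  rd  (counter 5, T0.r 5)
[6] T1.load  rd  (counter 5, T1.r 5)
[7] T2.cas  hit  (counter 6, T2.r 5)
[8] T3.cas  miss  (counter 6, T3.r 5)
[9] T1.cas  miss  (counter 6, T1.r 5)
[10] T1.load  rd  (counter 6, T1.r 6)
[11] T0.cas  miss  (counter 6, T0.r 5)
[12] T3.load  rd  (counter 6, T3.r 6)
[13] T1.cas  hit  (counter 7, T1.r 6)
[14] T3.cas  miss  (counter 7, T3.r 6)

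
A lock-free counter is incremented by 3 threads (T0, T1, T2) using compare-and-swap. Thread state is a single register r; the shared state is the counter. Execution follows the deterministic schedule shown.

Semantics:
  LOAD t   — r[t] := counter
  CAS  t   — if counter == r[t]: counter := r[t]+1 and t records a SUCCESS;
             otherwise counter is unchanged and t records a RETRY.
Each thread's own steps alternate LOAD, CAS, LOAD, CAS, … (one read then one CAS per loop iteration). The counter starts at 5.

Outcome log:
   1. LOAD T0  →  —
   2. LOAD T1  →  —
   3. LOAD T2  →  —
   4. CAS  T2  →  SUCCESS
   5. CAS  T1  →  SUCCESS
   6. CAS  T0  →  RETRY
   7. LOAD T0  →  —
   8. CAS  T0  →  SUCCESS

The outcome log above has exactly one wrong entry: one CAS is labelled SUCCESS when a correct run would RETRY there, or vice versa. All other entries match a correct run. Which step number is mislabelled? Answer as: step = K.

Correct run:
T0 LOAD — after: cnt=5, r=5 — load
T1 LOAD — after: cnt=5, r=5 — load
T2 LOAD — after: cnt=5, r=5 — load
T2 CAS — after: cnt=6, r=5 — ok
T1 CAS — after: cnt=6, r=5 — retry
T0 CAS — after: cnt=6, r=5 — retry
T0 LOAD — after: cnt=6, r=6 — load
T0 CAS — after: cnt=7, r=6 — ok
Mismatch at 5.

step = 5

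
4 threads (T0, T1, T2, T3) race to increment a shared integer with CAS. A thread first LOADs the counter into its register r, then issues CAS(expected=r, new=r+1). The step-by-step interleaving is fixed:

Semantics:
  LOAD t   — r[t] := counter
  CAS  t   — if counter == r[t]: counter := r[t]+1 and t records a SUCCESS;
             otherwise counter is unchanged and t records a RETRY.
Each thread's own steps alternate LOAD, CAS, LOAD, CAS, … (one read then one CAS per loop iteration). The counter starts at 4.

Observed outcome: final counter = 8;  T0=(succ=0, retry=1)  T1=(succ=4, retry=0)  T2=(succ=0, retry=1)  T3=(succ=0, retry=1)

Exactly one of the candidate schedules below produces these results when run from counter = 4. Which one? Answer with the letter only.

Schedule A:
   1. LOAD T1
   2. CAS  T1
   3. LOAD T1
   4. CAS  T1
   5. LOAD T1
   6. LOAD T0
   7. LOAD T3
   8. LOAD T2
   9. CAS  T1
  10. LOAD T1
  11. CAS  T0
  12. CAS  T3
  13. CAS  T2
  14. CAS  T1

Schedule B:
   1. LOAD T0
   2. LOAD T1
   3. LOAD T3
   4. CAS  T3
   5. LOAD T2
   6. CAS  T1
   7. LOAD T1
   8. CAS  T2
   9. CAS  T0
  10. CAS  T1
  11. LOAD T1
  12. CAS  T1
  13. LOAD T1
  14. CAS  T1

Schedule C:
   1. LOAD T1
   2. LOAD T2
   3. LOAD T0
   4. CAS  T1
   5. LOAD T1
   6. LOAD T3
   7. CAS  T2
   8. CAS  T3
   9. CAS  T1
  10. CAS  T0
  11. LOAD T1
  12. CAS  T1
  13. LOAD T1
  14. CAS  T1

A

Simulating candidate A:
#1 T1 reads 4
#2 T1 CAS(4→5) writes; counter now 5
#3 T1 reads 5
#4 T1 CAS(5→6) writes; counter now 6
#5 T1 reads 6
#6 T0 reads 6
#7 T3 reads 6
#8 T2 reads 6
#9 T1 CAS(6→7) writes; counter now 7
#10 T1 reads 7
#11 T0 CAS(6→7) fails; counter now 7
#12 T3 CAS(6→7) fails; counter now 7
#13 T2 CAS(6→7) fails; counter now 7
#14 T1 CAS(7→8) writes; counter now 8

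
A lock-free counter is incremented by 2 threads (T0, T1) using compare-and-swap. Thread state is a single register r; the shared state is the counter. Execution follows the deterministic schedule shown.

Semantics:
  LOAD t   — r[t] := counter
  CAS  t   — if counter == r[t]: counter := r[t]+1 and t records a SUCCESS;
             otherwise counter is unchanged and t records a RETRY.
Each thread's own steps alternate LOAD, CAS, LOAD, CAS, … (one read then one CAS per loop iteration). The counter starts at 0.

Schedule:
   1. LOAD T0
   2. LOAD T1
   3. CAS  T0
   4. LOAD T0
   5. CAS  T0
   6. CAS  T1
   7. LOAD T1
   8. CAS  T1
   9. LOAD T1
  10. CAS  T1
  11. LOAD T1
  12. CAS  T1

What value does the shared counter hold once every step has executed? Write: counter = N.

1. LOAD T0 → mem=0 r[T0]=0 [LOAD]
2. LOAD T1 → mem=0 r[T1]=0 [LOAD]
3. CAS T0 → mem=1 r[T0]=0 [OK]
4. LOAD T0 → mem=1 r[T0]=1 [LOAD]
5. CAS T0 → mem=2 r[T0]=1 [OK]
6. CAS T1 → mem=2 r[T1]=0 [RETRY]
7. LOAD T1 → mem=2 r[T1]=2 [LOAD]
8. CAS T1 → mem=3 r[T1]=2 [OK]
9. LOAD T1 → mem=3 r[T1]=3 [LOAD]
10. CAS T1 → mem=4 r[T1]=3 [OK]
11. LOAD T1 → mem=4 r[T1]=4 [LOAD]
12. CAS T1 → mem=5 r[T1]=4 [OK]

counter = 5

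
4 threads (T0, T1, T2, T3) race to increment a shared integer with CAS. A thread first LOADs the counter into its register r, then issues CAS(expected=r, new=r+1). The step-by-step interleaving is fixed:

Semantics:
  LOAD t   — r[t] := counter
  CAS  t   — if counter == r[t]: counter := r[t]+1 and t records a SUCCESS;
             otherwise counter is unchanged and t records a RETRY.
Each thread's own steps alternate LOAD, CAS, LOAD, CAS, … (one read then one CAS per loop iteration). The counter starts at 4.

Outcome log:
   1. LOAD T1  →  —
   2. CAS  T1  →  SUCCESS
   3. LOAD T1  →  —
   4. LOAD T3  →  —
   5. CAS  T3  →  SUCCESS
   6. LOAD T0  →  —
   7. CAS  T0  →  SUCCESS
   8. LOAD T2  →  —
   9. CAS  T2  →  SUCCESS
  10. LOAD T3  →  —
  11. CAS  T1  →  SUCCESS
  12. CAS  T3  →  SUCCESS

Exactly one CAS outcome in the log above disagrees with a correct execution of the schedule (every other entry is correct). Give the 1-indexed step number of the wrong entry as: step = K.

Reference trace:
[1] T1.load  rd  (counter 4, T1.r 4)
[2] T1.cas  hit  (counter 5, T1.r 4)
[3] T1.load  rd  (counter 5, T1.r 5)
[4] T3.load  rd  (counter 5, T3.r 5)
[5] T3.cas  hit  (counter 6, T3.r 5)
[6] T0.load  rd  (counter 6, T0.r 6)
[7] T0.cas  hit  (counter 7, T0.r 6)
[8] T2.load  rd  (counter 7, T2.r 7)
[9] T2.cas  hit  (counter 8, T2.r 7)
[10] T3.load  rd  (counter 8, T3.r 8)
[11] T1.cas  miss  (counter 8, T1.r 5)
[12] T3.cas  hit  (counter 9, T3.r 8)
Log disagrees first at step 11.

step = 11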